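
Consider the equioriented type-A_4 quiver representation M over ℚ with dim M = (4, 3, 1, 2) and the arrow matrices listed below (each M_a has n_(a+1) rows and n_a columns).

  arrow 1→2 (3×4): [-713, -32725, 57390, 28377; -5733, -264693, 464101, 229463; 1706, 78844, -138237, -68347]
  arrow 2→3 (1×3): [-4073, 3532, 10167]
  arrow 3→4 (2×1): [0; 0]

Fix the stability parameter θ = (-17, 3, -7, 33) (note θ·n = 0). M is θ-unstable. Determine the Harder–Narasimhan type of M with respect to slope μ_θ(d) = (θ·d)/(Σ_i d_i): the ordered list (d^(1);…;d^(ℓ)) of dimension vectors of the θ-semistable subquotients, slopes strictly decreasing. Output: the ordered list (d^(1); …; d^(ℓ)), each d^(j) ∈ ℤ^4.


Barcode: M ≅ I[1,1], I[1,2]^2, I[1,3], I[4,4]^2. HN layers by μ_θ (4 steps, strictly decreasing):
  μ^(1)=33; μ^(2)=3; μ^(3)=-2; μ^(4)=-17

((0, 0, 0, 2); (0, 2, 0, 0); (0, 1, 1, 0); (4, 0, 0, 0))


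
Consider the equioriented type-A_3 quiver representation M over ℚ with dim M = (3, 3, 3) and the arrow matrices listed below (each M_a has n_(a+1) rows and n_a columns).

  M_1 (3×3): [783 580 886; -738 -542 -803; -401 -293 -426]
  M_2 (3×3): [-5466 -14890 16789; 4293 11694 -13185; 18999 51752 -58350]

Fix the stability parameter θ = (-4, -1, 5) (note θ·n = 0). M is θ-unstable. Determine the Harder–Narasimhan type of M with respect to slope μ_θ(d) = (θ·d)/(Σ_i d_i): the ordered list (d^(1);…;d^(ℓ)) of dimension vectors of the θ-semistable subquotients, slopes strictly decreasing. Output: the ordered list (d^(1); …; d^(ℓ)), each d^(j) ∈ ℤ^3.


Interval decomposition of M: I[1,2], I[1,3]^2, I[3,3].
HN type (ℓ=3): μ^(1)=5; μ^(2)=-1; μ^(3)=-4

((0, 0, 3); (0, 3, 0); (3, 0, 0))


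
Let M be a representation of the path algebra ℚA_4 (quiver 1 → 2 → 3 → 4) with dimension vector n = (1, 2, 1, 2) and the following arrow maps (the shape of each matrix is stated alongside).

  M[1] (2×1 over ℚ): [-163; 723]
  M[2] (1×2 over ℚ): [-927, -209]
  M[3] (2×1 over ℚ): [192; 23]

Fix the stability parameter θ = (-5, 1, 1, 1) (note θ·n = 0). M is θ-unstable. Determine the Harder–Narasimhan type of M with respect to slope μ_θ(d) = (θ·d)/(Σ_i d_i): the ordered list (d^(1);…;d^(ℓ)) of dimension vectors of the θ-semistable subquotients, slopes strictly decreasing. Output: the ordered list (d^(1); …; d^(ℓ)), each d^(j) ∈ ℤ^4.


Via rank(M_{q-1}∘⋯∘M_p): M ≅ I[1,4], I[2,2], I[4,4].
μ_θ-semistable layers: μ^(1)=1; μ^(2)=-5

((0, 2, 1, 2); (1, 0, 0, 0))


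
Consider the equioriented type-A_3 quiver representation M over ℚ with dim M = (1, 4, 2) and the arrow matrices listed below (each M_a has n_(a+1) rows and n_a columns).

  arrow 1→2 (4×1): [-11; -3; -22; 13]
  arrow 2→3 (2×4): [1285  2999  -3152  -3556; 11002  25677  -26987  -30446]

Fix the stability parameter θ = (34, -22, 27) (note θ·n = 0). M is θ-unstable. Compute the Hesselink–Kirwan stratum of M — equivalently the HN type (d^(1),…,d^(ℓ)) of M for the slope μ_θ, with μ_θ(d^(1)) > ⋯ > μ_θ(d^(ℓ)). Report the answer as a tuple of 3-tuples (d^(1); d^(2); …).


Via rank(M_{q-1}∘⋯∘M_p): M ≅ I[1,3], I[2,2]^2, I[2,3].
μ_θ-semistable layers: μ^(1)=27; μ^(2)=6; μ^(3)=-22

((0, 0, 2); (1, 1, 0); (0, 3, 0))


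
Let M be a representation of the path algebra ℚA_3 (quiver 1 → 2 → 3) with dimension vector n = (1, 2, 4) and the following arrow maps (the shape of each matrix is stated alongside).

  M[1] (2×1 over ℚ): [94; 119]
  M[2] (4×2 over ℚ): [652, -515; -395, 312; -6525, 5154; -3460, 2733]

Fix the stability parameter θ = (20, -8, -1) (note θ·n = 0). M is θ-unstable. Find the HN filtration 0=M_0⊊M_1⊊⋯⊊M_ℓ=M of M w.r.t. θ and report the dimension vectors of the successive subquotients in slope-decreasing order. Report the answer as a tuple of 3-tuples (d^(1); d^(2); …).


Barcode: M ≅ I[1,3], I[2,3], I[3,3]^2. HN layers by μ_θ (3 steps, strictly decreasing):
  μ^(1)=11/3; μ^(2)=-1; μ^(3)=-8

((1, 1, 1); (0, 0, 3); (0, 1, 0))


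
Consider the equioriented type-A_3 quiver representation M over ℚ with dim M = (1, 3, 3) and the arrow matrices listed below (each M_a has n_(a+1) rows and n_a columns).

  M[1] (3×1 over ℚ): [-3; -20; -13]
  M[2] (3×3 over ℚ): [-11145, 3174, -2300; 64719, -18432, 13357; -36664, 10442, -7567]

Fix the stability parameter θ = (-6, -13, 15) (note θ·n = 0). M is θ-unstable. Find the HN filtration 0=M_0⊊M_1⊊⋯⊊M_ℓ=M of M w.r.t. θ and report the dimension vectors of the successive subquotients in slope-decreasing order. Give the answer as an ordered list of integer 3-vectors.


Barcode: M ≅ I[1,3], I[2,2], I[2,3], I[3,3]. HN layers by μ_θ (3 steps, strictly decreasing):
  μ^(1)=15; μ^(2)=-19/2; μ^(3)=-13

((0, 0, 3); (1, 1, 0); (0, 2, 0))


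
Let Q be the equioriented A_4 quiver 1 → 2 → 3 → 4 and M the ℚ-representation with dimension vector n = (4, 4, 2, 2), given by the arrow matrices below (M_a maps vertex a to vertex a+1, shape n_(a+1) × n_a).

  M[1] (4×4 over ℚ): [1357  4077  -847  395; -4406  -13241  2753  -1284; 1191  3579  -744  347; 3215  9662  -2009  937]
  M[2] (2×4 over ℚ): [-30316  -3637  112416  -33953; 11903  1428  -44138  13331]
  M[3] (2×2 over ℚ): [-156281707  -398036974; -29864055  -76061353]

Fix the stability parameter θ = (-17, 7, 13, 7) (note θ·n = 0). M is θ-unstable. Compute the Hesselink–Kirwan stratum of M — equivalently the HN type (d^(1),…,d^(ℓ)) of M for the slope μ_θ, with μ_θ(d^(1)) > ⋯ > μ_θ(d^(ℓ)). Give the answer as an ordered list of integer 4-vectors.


Interval decomposition of M: I[1,1], I[1,2], I[1,4]^2, I[2,2].
HN type (ℓ=3): μ^(1)=10; μ^(2)=7; μ^(3)=-17

((0, 0, 2, 2); (0, 4, 0, 0); (4, 0, 0, 0))


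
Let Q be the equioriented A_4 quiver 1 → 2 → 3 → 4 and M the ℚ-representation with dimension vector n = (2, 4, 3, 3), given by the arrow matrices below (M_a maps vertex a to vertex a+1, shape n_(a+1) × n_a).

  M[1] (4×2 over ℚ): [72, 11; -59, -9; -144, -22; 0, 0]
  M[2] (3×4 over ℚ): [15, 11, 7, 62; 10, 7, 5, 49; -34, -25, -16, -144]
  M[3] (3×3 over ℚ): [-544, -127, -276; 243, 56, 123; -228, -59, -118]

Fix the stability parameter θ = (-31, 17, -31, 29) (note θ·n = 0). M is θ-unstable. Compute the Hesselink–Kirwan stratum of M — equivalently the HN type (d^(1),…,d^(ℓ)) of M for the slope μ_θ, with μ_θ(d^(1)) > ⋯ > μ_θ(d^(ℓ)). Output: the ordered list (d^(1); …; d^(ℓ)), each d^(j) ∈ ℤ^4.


Barcode: M ≅ I[1,4]^2, I[2,2], I[2,4]. HN layers by μ_θ (4 steps, strictly decreasing):
  μ^(1)=29; μ^(2)=17; μ^(3)=-7; μ^(4)=-31

((0, 0, 0, 3); (0, 1, 0, 0); (0, 3, 3, 0); (2, 0, 0, 0))


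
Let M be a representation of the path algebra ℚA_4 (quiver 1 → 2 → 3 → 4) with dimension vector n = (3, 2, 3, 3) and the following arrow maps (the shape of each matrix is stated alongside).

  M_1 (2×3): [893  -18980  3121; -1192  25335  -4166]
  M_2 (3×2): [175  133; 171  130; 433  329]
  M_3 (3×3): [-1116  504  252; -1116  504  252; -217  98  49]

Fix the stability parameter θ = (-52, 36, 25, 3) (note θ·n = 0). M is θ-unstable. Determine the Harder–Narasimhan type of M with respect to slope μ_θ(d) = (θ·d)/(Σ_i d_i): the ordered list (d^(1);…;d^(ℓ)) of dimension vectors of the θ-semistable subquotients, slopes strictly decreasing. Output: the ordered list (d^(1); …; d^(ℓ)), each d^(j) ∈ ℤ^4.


Barcode: M ≅ I[1,1], I[1,3]^2, I[3,4], I[4,4]^2. HN layers by μ_θ (4 steps, strictly decreasing):
  μ^(1)=61/2; μ^(2)=14; μ^(3)=3; μ^(4)=-52

((0, 2, 2, 0); (0, 0, 1, 1); (0, 0, 0, 2); (3, 0, 0, 0))


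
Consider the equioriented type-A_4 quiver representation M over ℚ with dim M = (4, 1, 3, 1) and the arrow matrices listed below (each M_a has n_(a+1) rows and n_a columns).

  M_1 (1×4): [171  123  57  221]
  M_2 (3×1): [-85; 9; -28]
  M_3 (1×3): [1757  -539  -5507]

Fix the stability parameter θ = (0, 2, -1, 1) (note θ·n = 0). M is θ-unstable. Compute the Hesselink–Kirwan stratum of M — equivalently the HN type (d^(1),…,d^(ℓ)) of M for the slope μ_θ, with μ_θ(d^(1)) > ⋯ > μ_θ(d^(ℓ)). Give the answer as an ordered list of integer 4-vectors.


Interval decomposition of M: I[1,1]^3, I[1,3], I[3,3], I[3,4].
HN type (ℓ=4): μ^(1)=1; μ^(2)=1/2; μ^(3)=0; μ^(4)=-1

((0, 0, 0, 1); (0, 1, 1, 0); (4, 0, 0, 0); (0, 0, 2, 0))


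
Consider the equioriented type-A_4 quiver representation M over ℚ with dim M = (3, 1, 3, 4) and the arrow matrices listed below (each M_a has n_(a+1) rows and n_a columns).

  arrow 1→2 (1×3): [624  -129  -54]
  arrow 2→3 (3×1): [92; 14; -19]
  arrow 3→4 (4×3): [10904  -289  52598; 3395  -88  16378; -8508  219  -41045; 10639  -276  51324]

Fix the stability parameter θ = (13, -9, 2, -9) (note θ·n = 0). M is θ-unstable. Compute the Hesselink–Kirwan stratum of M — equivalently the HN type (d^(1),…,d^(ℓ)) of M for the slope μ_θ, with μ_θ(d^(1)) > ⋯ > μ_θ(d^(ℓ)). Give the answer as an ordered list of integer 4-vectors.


Barcode: M ≅ I[1,1]^2, I[1,4], I[3,4]^2, I[4,4]. HN layers by μ_θ (4 steps, strictly decreasing):
  μ^(1)=13; μ^(2)=-3/4; μ^(3)=-7/2; μ^(4)=-9

((2, 0, 0, 0); (1, 1, 1, 1); (0, 0, 2, 2); (0, 0, 0, 1))


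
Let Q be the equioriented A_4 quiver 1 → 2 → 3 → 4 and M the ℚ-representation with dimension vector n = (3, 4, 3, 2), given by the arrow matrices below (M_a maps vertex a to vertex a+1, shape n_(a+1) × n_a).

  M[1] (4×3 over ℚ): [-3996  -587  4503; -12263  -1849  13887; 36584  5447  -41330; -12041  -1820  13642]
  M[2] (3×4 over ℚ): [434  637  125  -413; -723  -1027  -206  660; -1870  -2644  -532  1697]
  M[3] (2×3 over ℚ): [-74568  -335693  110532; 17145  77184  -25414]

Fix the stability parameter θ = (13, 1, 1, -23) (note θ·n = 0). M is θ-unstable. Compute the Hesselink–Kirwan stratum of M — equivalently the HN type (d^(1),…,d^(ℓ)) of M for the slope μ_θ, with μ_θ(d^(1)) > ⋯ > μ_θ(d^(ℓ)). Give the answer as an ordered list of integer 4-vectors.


Via rank(M_{q-1}∘⋯∘M_p): M ≅ I[1,2], I[1,4]^2, I[2,3].
μ_θ-semistable layers: μ^(1)=7; μ^(2)=1; μ^(3)=-2

((1, 1, 0, 0); (0, 1, 1, 0); (2, 2, 2, 2))


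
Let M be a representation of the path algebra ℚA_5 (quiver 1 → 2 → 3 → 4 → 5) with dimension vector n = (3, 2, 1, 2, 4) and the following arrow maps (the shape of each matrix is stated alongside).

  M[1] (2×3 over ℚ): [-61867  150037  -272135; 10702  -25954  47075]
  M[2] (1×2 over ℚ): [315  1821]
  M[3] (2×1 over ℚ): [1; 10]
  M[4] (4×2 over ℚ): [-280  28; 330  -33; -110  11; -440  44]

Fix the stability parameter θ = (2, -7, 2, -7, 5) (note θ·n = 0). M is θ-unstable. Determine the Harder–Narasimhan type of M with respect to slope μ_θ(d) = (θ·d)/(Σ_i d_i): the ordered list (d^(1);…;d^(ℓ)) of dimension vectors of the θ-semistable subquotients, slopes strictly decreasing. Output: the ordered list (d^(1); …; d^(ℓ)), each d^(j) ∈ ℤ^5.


Barcode: M ≅ I[1,1], I[1,2], I[1,4], I[4,5], I[5,5]^3. HN layers by μ_θ (4 steps, strictly decreasing):
  μ^(1)=5; μ^(2)=2; μ^(3)=-5/2; μ^(4)=-7

((0, 0, 0, 0, 4); (1, 0, 0, 0, 0); (2, 2, 1, 1, 0); (0, 0, 0, 1, 0))


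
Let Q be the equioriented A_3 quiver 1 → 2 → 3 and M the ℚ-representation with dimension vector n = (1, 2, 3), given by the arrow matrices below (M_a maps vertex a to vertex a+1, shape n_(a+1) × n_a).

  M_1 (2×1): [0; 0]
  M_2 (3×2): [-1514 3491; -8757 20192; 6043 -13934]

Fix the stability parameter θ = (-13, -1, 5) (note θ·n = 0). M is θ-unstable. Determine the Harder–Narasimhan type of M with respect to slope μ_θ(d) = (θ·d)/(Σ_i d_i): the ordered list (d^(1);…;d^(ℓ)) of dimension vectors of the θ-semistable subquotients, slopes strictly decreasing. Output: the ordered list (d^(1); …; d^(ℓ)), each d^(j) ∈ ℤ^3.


Via rank(M_{q-1}∘⋯∘M_p): M ≅ I[1,1], I[2,3]^2, I[3,3].
μ_θ-semistable layers: μ^(1)=5; μ^(2)=-1; μ^(3)=-13

((0, 0, 3); (0, 2, 0); (1, 0, 0))


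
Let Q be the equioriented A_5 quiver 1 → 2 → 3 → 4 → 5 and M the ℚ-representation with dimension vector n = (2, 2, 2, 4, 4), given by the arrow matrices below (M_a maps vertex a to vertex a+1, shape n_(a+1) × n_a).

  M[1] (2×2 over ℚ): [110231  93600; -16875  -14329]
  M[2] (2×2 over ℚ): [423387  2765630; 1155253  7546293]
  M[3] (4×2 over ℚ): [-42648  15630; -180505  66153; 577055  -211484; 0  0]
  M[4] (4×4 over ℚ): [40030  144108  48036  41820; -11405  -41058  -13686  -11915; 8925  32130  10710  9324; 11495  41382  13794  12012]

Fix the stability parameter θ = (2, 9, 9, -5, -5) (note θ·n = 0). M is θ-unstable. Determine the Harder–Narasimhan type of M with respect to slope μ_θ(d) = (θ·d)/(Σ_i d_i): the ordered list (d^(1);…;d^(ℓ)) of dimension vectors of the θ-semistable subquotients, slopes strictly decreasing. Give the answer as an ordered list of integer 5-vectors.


Via rank(M_{q-1}∘⋯∘M_p): M ≅ I[1,4]^2, I[4,5]^2, I[5,5]^2.
μ_θ-semistable layers: μ^(1)=13/3; μ^(2)=2; μ^(3)=-5

((0, 2, 2, 2, 0); (2, 0, 0, 0, 0); (0, 0, 0, 2, 4))


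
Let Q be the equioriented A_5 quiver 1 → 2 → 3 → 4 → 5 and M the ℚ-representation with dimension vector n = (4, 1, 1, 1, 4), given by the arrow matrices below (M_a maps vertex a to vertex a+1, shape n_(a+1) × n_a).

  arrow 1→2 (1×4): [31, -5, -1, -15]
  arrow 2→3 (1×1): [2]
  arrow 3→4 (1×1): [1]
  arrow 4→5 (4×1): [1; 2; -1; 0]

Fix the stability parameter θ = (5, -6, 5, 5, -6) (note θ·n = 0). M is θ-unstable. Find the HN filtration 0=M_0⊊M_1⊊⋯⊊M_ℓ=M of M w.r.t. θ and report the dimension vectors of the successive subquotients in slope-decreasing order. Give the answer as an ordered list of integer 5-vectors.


Interval decomposition of M: I[1,1]^3, I[1,5], I[5,5]^3.
HN type (ℓ=4): μ^(1)=5; μ^(2)=4/3; μ^(3)=-1/2; μ^(4)=-6

((3, 0, 0, 0, 0); (0, 0, 1, 1, 1); (1, 1, 0, 0, 0); (0, 0, 0, 0, 3))


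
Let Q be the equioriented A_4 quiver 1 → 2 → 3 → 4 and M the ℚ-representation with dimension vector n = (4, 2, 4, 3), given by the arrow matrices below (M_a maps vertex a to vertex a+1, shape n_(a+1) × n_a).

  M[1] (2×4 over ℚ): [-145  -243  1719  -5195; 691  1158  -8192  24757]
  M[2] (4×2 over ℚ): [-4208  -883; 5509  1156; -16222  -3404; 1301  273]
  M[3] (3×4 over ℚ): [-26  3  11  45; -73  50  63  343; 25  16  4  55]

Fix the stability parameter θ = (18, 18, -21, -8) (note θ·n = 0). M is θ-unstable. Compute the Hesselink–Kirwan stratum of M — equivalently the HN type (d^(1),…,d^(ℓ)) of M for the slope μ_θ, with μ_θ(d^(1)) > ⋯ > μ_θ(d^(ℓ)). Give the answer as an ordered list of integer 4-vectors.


Interval decomposition of M: I[1,1]^2, I[1,4]^2, I[3,3], I[3,4].
HN type (ℓ=4): μ^(1)=18; μ^(2)=7/4; μ^(3)=-8; μ^(4)=-21

((2, 0, 0, 0); (2, 2, 2, 2); (0, 0, 0, 1); (0, 0, 2, 0))


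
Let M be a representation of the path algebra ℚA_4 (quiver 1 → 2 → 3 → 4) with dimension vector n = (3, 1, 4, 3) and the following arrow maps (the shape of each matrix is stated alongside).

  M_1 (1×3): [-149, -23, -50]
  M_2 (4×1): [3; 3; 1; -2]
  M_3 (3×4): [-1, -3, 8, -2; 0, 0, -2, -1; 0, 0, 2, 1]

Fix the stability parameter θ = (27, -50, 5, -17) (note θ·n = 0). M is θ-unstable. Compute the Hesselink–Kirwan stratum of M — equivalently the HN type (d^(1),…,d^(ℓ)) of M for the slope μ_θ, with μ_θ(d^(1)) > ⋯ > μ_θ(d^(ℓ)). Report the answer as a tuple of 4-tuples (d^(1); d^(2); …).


Via rank(M_{q-1}∘⋯∘M_p): M ≅ I[1,1]^2, I[1,3], I[3,3], I[3,4]^2, I[4,4].
μ_θ-semistable layers: μ^(1)=27; μ^(2)=5; μ^(3)=-6; μ^(4)=-23/2; μ^(5)=-17

((2, 0, 0, 0); (0, 0, 2, 0); (0, 0, 2, 2); (1, 1, 0, 0); (0, 0, 0, 1))


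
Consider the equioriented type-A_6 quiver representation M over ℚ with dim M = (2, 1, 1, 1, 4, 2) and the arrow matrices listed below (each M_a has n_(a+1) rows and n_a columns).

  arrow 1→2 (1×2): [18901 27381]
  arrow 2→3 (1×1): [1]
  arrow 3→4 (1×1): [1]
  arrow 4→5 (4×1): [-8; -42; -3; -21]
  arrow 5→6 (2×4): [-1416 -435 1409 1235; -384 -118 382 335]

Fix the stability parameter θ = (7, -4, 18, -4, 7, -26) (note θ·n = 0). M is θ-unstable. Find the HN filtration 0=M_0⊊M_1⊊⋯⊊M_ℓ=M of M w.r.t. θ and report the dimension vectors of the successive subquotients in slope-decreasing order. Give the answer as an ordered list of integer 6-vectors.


Barcode: M ≅ I[1,1], I[1,6], I[5,5]^2, I[5,6]. HN layers by μ_θ (3 steps, strictly decreasing):
  μ^(1)=7; μ^(2)=-1/3; μ^(3)=-19/2

((1, 0, 0, 0, 2, 0); (1, 1, 1, 1, 1, 1); (0, 0, 0, 0, 1, 1))


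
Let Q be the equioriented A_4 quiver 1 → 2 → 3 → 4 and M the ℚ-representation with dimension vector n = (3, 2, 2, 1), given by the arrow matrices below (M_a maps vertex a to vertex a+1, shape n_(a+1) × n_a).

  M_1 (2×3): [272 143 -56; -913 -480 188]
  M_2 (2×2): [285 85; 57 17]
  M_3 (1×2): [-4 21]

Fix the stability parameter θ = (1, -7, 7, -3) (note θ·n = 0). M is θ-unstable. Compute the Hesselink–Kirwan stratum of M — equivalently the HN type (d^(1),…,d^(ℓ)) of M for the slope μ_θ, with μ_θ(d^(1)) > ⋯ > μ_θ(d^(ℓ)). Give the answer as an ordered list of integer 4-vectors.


Barcode: M ≅ I[1,1], I[1,2], I[1,4], I[3,3]. HN layers by μ_θ (4 steps, strictly decreasing):
  μ^(1)=7; μ^(2)=2; μ^(3)=1; μ^(4)=-3

((0, 0, 1, 0); (0, 0, 1, 1); (1, 0, 0, 0); (2, 2, 0, 0))


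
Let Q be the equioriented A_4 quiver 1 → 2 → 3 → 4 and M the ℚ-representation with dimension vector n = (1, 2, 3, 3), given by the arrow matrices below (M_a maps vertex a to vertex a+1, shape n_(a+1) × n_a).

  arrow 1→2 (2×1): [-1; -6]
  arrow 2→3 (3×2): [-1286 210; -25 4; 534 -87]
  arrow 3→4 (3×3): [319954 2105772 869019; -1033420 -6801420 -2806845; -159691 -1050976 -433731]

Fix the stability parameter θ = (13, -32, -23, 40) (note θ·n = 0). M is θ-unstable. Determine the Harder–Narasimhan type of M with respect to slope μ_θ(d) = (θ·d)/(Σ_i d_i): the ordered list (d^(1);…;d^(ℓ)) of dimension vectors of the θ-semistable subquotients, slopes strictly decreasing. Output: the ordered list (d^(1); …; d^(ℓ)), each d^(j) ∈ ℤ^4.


Via rank(M_{q-1}∘⋯∘M_p): M ≅ I[1,4], I[2,4], I[3,3], I[4,4].
μ_θ-semistable layers: μ^(1)=40; μ^(2)=-14; μ^(3)=-23; μ^(4)=-32

((0, 0, 0, 3); (1, 1, 1, 0); (0, 0, 2, 0); (0, 1, 0, 0))


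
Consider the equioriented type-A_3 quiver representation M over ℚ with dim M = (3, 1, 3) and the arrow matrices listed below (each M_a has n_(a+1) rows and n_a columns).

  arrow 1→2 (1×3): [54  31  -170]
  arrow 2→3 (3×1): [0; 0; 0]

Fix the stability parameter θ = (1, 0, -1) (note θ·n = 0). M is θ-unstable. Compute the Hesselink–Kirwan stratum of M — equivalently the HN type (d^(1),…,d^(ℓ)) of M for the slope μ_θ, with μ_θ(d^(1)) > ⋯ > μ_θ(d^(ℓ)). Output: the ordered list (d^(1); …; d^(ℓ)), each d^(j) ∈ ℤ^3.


Interval decomposition of M: I[1,1]^2, I[1,2], I[3,3]^3.
HN type (ℓ=3): μ^(1)=1; μ^(2)=1/2; μ^(3)=-1

((2, 0, 0); (1, 1, 0); (0, 0, 3))


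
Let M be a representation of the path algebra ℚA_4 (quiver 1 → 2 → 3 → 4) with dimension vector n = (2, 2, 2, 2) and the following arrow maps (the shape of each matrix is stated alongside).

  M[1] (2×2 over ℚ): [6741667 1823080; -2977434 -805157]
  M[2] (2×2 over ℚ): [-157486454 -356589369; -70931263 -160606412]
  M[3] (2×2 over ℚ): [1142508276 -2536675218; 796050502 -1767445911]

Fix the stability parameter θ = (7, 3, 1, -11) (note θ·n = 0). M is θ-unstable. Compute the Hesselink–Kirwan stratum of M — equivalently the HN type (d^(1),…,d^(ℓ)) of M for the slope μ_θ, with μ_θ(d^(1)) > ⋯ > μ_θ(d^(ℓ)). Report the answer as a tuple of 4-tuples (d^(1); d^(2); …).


Barcode: M ≅ I[1,3], I[1,4], I[4,4]. HN layers by μ_θ (3 steps, strictly decreasing):
  μ^(1)=11/3; μ^(2)=0; μ^(3)=-11

((1, 1, 1, 0); (1, 1, 1, 1); (0, 0, 0, 1))


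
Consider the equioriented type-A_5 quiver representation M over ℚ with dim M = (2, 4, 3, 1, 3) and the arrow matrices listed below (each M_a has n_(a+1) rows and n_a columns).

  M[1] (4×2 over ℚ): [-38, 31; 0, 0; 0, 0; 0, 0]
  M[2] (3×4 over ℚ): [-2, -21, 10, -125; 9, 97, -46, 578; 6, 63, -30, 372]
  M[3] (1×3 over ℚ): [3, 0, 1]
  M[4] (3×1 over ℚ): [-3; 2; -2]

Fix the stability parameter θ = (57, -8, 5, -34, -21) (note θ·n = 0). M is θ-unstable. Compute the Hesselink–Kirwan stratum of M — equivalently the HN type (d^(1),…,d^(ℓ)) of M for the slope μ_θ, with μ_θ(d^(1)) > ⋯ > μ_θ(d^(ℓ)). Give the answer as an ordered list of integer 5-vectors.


Interval decomposition of M: I[1,1], I[1,3], I[2,2], I[2,3], I[2,5], I[5,5]^2.
HN type (ℓ=6): μ^(1)=57; μ^(2)=18; μ^(3)=5; μ^(4)=-8; μ^(5)=-29/2; μ^(6)=-21

((1, 0, 0, 0, 0); (1, 1, 1, 0, 0); (0, 0, 1, 0, 0); (0, 2, 0, 0, 0); (0, 1, 1, 1, 1); (0, 0, 0, 0, 2))


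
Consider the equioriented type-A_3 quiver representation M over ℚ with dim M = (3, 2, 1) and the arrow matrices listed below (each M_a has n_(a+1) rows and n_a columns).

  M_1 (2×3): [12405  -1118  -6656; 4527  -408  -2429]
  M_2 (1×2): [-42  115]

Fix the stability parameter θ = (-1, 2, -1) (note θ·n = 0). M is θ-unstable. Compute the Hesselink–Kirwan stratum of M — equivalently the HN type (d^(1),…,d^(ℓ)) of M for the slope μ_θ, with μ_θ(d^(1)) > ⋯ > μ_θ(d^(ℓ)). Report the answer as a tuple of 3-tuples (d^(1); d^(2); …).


Barcode: M ≅ I[1,1], I[1,2], I[1,3]. HN layers by μ_θ (3 steps, strictly decreasing):
  μ^(1)=2; μ^(2)=1/2; μ^(3)=-1

((0, 1, 0); (0, 1, 1); (3, 0, 0))


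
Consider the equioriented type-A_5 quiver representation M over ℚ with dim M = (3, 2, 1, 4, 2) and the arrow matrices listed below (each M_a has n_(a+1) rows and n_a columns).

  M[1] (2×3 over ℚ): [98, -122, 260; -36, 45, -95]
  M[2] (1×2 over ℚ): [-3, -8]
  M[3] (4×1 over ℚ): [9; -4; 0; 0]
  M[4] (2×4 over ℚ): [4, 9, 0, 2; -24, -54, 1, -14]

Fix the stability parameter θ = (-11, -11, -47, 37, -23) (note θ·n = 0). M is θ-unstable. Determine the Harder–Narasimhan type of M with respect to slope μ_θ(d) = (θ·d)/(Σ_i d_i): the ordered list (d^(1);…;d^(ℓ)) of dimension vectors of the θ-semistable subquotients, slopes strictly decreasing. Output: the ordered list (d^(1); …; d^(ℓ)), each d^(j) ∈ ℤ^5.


Interval decomposition of M: I[1,1], I[1,2], I[1,4], I[4,4], I[4,5]^2.
HN type (ℓ=4): μ^(1)=37; μ^(2)=7; μ^(3)=-11; μ^(4)=-23

((0, 0, 0, 2, 0); (0, 0, 0, 2, 2); (2, 1, 0, 0, 0); (1, 1, 1, 0, 0))


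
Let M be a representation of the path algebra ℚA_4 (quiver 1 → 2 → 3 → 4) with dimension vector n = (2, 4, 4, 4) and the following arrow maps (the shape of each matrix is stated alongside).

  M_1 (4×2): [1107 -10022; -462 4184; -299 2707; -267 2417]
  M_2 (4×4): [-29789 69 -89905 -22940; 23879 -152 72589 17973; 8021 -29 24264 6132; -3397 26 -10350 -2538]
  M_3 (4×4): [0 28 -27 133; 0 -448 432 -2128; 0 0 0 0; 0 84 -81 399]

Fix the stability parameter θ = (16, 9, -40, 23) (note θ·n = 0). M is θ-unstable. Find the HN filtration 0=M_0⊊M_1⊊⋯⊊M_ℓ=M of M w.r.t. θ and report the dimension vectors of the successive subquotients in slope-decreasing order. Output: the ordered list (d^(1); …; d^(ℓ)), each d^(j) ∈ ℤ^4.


Via rank(M_{q-1}∘⋯∘M_p): M ≅ I[1,3], I[1,4], I[2,3]^2, I[4,4]^3.
μ_θ-semistable layers: μ^(1)=23; μ^(2)=-5; μ^(3)=-31/2

((0, 0, 0, 4); (2, 2, 2, 0); (0, 2, 2, 0))


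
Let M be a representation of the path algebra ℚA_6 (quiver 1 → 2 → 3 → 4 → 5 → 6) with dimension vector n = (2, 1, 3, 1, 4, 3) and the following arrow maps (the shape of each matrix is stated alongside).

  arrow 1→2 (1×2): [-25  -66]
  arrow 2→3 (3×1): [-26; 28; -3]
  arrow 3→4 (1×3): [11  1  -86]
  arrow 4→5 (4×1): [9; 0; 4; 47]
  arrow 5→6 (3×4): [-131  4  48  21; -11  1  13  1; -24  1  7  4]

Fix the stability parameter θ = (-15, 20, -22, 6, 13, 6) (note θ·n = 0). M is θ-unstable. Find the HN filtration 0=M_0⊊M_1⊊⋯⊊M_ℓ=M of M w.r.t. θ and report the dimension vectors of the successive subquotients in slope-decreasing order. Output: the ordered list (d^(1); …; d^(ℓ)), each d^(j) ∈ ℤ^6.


Interval decomposition of M: I[1,1], I[1,3], I[3,3], I[3,5], I[5,6]^3.
HN type (ℓ=6): μ^(1)=13; μ^(2)=19/2; μ^(3)=6; μ^(4)=-1; μ^(5)=-15; μ^(6)=-22

((0, 0, 0, 0, 1, 0); (0, 0, 0, 0, 3, 3); (0, 0, 0, 1, 0, 0); (0, 1, 1, 0, 0, 0); (2, 0, 0, 0, 0, 0); (0, 0, 2, 0, 0, 0))


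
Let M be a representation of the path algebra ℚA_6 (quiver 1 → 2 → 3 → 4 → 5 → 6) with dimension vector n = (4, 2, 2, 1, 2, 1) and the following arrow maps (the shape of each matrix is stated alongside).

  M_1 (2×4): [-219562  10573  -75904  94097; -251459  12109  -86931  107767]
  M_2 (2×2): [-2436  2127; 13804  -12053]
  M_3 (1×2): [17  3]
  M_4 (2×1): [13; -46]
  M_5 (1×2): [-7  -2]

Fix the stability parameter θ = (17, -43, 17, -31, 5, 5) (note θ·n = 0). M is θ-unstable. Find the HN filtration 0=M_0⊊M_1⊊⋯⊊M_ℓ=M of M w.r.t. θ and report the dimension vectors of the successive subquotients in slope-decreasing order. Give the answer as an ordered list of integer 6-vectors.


Via rank(M_{q-1}∘⋯∘M_p): M ≅ I[1,1]^2, I[1,2], I[1,3], I[3,6], I[5,5].
μ_θ-semistable layers: μ^(1)=17; μ^(2)=5; μ^(3)=-7; μ^(4)=-13

((2, 0, 1, 0, 0, 0); (0, 0, 0, 0, 2, 1); (0, 0, 1, 1, 0, 0); (2, 2, 0, 0, 0, 0))


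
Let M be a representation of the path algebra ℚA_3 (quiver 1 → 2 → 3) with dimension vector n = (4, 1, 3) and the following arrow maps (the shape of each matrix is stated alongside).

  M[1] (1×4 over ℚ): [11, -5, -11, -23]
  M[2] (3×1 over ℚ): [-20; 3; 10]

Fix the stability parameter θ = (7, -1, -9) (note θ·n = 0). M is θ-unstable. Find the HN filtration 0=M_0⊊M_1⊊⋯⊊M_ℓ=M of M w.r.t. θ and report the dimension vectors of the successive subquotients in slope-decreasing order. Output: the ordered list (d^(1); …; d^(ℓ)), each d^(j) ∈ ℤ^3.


Interval decomposition of M: I[1,1]^3, I[1,3], I[3,3]^2.
HN type (ℓ=3): μ^(1)=7; μ^(2)=-1; μ^(3)=-9

((3, 0, 0); (1, 1, 1); (0, 0, 2))


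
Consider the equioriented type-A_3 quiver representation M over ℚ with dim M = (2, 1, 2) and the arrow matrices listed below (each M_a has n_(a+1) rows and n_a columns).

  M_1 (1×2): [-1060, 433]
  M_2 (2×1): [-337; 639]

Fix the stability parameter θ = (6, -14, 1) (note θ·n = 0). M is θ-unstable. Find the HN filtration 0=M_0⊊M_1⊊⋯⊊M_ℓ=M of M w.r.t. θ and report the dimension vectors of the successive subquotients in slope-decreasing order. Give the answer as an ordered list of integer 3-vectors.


Interval decomposition of M: I[1,1], I[1,3], I[3,3].
HN type (ℓ=3): μ^(1)=6; μ^(2)=1; μ^(3)=-4

((1, 0, 0); (0, 0, 2); (1, 1, 0))


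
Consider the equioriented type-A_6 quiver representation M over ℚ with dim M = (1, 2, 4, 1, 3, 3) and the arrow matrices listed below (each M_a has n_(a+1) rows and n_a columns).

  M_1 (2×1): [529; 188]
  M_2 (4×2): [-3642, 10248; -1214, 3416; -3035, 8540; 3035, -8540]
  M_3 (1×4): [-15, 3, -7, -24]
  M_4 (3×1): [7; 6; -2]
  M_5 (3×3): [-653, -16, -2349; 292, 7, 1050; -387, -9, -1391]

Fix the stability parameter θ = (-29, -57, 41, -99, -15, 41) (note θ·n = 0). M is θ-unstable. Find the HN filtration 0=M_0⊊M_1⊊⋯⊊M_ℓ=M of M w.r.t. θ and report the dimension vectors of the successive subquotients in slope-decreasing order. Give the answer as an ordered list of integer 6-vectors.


Interval decomposition of M: I[1,6], I[2,2], I[3,3]^3, I[5,6]^2.
HN type (ℓ=5): μ^(1)=41; μ^(2)=-15; μ^(3)=-29; μ^(4)=-43; μ^(5)=-57

((0, 0, 3, 0, 0, 3); (0, 0, 0, 0, 3, 0); (0, 0, 1, 1, 0, 0); (1, 1, 0, 0, 0, 0); (0, 1, 0, 0, 0, 0))


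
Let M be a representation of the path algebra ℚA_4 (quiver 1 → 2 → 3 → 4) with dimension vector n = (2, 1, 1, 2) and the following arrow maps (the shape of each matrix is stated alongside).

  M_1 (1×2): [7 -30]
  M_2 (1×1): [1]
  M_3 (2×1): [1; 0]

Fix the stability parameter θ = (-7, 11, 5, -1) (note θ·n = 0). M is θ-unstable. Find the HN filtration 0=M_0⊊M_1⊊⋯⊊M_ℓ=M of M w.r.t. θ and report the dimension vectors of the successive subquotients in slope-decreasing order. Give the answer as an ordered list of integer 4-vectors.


Interval decomposition of M: I[1,1], I[1,4], I[4,4].
HN type (ℓ=3): μ^(1)=5; μ^(2)=-1; μ^(3)=-7

((0, 1, 1, 1); (0, 0, 0, 1); (2, 0, 0, 0))


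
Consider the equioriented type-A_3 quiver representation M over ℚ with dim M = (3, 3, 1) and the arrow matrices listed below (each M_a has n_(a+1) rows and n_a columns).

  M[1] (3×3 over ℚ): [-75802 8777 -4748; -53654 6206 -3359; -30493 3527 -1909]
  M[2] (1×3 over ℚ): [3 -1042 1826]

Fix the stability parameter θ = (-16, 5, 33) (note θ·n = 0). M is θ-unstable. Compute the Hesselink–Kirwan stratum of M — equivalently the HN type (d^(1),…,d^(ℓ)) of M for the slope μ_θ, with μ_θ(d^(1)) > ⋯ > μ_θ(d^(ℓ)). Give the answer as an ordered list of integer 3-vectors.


Via rank(M_{q-1}∘⋯∘M_p): M ≅ I[1,2]^2, I[1,3].
μ_θ-semistable layers: μ^(1)=33; μ^(2)=5; μ^(3)=-16

((0, 0, 1); (0, 3, 0); (3, 0, 0))


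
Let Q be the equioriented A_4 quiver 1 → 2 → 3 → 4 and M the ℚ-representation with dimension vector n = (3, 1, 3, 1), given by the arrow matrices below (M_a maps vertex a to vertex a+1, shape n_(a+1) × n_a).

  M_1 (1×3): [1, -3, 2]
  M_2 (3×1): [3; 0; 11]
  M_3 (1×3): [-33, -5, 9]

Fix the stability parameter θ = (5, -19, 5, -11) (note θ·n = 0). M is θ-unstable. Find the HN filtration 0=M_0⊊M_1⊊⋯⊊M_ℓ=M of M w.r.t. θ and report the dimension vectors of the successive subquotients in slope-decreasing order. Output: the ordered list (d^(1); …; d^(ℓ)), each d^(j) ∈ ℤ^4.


Barcode: M ≅ I[1,1]^2, I[1,3], I[3,3], I[3,4]. HN layers by μ_θ (3 steps, strictly decreasing):
  μ^(1)=5; μ^(2)=-3; μ^(3)=-7

((2, 0, 2, 0); (0, 0, 1, 1); (1, 1, 0, 0))


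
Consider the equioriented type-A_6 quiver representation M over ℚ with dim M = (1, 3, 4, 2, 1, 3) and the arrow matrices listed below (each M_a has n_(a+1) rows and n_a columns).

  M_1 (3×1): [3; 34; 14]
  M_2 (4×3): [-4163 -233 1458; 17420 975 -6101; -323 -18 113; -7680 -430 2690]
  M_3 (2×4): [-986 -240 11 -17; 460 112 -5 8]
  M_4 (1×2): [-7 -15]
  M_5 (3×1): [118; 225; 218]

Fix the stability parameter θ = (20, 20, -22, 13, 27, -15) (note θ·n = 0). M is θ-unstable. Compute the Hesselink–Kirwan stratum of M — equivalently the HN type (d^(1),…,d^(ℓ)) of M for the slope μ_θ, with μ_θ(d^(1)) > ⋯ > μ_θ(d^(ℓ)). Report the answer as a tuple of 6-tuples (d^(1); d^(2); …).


Via rank(M_{q-1}∘⋯∘M_p): M ≅ I[1,4], I[2,2], I[2,3], I[3,3], I[3,6], I[6,6]^2.
μ_θ-semistable layers: μ^(1)=20; μ^(2)=13; μ^(3)=25/3; μ^(4)=6; μ^(5)=-1; μ^(6)=-15; μ^(7)=-22

((0, 1, 0, 0, 0, 0); (0, 0, 0, 1, 0, 0); (0, 0, 0, 1, 1, 1); (1, 1, 1, 0, 0, 0); (0, 1, 1, 0, 0, 0); (0, 0, 0, 0, 0, 2); (0, 0, 2, 0, 0, 0))


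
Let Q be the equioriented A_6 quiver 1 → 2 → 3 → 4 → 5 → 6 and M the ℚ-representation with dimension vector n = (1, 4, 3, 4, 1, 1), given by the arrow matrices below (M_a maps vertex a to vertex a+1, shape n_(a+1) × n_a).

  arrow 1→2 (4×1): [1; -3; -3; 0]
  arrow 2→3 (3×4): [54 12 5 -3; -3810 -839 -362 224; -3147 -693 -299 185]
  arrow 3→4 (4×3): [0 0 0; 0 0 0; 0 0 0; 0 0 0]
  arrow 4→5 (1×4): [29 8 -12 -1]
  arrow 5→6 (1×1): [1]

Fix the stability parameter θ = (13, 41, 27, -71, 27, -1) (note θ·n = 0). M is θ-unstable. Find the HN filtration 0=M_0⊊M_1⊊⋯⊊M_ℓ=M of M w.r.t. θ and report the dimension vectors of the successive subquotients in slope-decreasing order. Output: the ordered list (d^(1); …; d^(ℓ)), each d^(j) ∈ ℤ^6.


Interval decomposition of M: I[1,3], I[2,2], I[2,3]^2, I[4,4]^3, I[4,6].
HN type (ℓ=4): μ^(1)=41; μ^(2)=34; μ^(3)=13; μ^(4)=-71

((0, 1, 0, 0, 0, 0); (0, 3, 3, 0, 0, 0); (1, 0, 0, 0, 1, 1); (0, 0, 0, 4, 0, 0))


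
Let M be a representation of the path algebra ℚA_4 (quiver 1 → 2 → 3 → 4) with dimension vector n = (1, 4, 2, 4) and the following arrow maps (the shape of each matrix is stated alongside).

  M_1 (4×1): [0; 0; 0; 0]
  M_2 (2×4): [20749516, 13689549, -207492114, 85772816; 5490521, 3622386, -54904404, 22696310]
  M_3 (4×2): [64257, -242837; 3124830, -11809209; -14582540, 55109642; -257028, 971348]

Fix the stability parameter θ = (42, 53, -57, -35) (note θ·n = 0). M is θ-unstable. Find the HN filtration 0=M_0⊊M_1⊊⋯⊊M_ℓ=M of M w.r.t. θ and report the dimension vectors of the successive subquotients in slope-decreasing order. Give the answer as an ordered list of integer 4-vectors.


Via rank(M_{q-1}∘⋯∘M_p): M ≅ I[1,1], I[2,2]^2, I[2,4]^2, I[4,4]^2.
μ_θ-semistable layers: μ^(1)=53; μ^(2)=42; μ^(3)=-13; μ^(4)=-35

((0, 2, 0, 0); (1, 0, 0, 0); (0, 2, 2, 2); (0, 0, 0, 2))


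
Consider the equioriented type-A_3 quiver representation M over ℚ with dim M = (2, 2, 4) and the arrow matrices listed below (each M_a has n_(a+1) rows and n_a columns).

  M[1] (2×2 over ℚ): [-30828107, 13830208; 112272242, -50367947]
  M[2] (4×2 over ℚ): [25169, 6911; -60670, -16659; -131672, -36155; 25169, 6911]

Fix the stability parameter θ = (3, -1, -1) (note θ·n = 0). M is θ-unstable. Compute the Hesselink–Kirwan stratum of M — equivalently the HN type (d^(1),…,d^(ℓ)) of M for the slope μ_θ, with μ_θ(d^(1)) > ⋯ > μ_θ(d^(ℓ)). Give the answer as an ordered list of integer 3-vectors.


Barcode: M ≅ I[1,3]^2, I[3,3]^2. HN layers by μ_θ (2 steps, strictly decreasing):
  μ^(1)=1/3; μ^(2)=-1

((2, 2, 2); (0, 0, 2))


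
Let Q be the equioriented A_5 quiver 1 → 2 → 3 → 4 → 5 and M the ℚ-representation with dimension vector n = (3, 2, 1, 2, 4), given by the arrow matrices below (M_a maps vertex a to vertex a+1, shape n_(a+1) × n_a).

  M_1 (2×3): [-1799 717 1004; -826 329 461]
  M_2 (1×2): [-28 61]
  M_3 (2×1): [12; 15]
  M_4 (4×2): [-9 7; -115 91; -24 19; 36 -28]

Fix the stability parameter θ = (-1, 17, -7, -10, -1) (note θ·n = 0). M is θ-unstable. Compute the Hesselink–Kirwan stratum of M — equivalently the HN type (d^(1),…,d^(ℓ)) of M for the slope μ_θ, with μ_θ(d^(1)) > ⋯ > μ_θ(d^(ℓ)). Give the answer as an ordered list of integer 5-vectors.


Interval decomposition of M: I[1,1], I[1,2], I[1,5], I[4,5], I[5,5]^2.
HN type (ℓ=4): μ^(1)=17; μ^(2)=-1/4; μ^(3)=-1; μ^(4)=-10

((0, 1, 0, 0, 0); (0, 1, 1, 1, 1); (3, 0, 0, 0, 3); (0, 0, 0, 1, 0))


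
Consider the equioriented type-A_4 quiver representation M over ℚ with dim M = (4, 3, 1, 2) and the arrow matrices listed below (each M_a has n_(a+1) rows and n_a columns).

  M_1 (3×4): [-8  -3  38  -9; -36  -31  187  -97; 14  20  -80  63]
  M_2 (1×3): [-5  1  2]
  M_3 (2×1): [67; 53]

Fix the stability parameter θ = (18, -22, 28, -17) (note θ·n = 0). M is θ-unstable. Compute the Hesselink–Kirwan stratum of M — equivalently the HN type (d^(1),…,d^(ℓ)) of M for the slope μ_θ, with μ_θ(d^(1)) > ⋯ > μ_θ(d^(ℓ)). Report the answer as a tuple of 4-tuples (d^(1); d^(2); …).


Via rank(M_{q-1}∘⋯∘M_p): M ≅ I[1,1], I[1,2]^2, I[1,4], I[4,4].
μ_θ-semistable layers: μ^(1)=18; μ^(2)=11/2; μ^(3)=-2; μ^(4)=-17

((1, 0, 0, 0); (0, 0, 1, 1); (3, 3, 0, 0); (0, 0, 0, 1))


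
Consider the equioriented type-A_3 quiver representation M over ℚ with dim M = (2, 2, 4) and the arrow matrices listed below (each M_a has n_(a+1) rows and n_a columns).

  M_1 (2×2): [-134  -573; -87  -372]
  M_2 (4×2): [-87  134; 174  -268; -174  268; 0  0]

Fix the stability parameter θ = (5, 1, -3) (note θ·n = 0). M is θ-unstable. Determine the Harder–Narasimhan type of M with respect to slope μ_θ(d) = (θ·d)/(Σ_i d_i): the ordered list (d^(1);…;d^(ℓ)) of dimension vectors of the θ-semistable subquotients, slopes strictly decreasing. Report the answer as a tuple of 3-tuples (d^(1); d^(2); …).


Via rank(M_{q-1}∘⋯∘M_p): M ≅ I[1,2], I[1,3], I[3,3]^3.
μ_θ-semistable layers: μ^(1)=3; μ^(2)=1; μ^(3)=-3

((1, 1, 0); (1, 1, 1); (0, 0, 3))


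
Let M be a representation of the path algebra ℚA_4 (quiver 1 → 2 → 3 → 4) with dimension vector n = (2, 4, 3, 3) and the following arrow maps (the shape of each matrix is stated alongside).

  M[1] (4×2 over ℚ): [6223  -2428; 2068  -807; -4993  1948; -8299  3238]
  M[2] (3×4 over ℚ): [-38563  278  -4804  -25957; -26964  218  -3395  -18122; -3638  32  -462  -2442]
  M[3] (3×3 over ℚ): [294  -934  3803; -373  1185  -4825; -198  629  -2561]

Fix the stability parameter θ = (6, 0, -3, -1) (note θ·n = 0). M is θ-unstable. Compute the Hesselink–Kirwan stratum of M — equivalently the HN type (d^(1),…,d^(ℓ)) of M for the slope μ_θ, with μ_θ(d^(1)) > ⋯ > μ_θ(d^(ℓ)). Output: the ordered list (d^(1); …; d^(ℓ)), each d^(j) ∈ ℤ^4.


Via rank(M_{q-1}∘⋯∘M_p): M ≅ I[1,2], I[1,4], I[2,4]^2.
μ_θ-semistable layers: μ^(1)=3; μ^(2)=1/2; μ^(3)=-1; μ^(4)=-3/2

((1, 1, 0, 0); (1, 1, 1, 1); (0, 0, 0, 2); (0, 2, 2, 0))


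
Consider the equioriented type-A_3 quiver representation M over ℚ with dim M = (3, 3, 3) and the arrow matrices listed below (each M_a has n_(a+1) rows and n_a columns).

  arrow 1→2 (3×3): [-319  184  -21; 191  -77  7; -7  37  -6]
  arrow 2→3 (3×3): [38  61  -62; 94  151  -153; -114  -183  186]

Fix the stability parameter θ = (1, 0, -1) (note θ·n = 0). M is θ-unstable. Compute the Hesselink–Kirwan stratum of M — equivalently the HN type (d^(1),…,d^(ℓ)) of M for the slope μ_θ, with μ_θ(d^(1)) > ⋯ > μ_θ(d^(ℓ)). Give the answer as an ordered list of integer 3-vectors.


Via rank(M_{q-1}∘⋯∘M_p): M ≅ I[1,2], I[1,3]^2, I[3,3].
μ_θ-semistable layers: μ^(1)=1/2; μ^(2)=0; μ^(3)=-1

((1, 1, 0); (2, 2, 2); (0, 0, 1))


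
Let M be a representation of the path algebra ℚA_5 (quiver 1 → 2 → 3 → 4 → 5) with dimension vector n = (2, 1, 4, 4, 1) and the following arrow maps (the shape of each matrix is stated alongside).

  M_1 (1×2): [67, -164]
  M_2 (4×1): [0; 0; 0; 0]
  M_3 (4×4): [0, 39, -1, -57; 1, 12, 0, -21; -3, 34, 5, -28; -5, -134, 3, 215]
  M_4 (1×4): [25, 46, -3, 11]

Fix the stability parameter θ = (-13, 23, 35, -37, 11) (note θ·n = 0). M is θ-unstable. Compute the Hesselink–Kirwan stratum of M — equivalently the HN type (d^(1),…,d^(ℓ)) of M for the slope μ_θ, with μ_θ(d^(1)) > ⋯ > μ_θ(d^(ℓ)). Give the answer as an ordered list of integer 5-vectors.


Barcode: M ≅ I[1,1], I[1,2], I[3,4]^3, I[3,5]. HN layers by μ_θ (4 steps, strictly decreasing):
  μ^(1)=23; μ^(2)=11; μ^(3)=-1; μ^(4)=-13

((0, 1, 0, 0, 0); (0, 0, 0, 0, 1); (0, 0, 4, 4, 0); (2, 0, 0, 0, 0))


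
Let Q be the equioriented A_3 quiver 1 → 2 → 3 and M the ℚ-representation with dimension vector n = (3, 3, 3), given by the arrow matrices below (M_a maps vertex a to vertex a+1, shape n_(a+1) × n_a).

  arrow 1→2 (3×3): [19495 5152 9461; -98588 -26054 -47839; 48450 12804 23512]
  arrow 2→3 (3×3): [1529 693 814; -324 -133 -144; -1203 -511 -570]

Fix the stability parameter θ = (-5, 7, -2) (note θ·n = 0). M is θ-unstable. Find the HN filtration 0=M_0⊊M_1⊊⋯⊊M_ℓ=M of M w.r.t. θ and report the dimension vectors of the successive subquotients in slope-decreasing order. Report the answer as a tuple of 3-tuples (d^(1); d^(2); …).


Interval decomposition of M: I[1,1], I[1,3]^2, I[2,2], I[3,3].
HN type (ℓ=4): μ^(1)=7; μ^(2)=5/2; μ^(3)=-2; μ^(4)=-5

((0, 1, 0); (0, 2, 2); (0, 0, 1); (3, 0, 0))


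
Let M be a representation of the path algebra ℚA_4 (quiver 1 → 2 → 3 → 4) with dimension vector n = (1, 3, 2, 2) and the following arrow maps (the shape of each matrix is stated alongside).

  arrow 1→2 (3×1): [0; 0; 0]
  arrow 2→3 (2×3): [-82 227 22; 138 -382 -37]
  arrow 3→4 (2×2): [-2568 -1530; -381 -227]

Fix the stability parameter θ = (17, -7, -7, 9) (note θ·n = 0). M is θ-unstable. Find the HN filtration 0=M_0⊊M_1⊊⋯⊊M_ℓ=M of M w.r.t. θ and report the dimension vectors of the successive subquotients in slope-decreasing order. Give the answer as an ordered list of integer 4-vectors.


Via rank(M_{q-1}∘⋯∘M_p): M ≅ I[1,1], I[2,2], I[2,4]^2.
μ_θ-semistable layers: μ^(1)=17; μ^(2)=9; μ^(3)=-7

((1, 0, 0, 0); (0, 0, 0, 2); (0, 3, 2, 0))
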